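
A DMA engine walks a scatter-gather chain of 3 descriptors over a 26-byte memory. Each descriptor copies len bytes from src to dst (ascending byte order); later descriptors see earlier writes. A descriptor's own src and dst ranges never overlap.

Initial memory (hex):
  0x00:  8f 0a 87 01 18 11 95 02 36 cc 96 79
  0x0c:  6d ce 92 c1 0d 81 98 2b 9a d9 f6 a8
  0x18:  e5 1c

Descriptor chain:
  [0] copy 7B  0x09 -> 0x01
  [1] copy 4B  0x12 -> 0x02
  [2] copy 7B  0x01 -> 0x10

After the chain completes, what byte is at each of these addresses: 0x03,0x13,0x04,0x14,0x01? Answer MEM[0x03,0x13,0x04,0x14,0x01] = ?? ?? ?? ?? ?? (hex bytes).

#0 dst[0x01+7] := {0xcc,0x96,0x79,0x6d,0xce,0x92,0xc1}
#1 dst[0x02+4] := {0x98,0x2b,0x9a,0xd9}
#2 dst[0x10+7] := {0xcc,0x98,0x2b,0x9a,0xd9,0x92,0xc1}
query mem[0x03]=0x2b, mem[0x13]=0x9a, mem[0x04]=0x9a, mem[0x14]=0xd9, mem[0x01]=0xcc

MEM[0x03,0x13,0x04,0x14,0x01] = 2b 9a 9a d9 cc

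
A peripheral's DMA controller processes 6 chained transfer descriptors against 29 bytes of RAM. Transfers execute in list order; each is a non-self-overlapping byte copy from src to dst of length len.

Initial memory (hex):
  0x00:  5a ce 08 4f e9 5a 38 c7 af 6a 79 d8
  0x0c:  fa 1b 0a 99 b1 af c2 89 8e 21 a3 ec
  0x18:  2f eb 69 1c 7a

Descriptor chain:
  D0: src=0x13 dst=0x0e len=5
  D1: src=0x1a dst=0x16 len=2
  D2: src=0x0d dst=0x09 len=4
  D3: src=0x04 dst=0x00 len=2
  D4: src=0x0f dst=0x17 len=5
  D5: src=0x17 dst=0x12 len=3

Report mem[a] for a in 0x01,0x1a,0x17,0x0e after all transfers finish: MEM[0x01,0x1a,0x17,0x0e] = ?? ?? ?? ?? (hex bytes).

D0: mem[0x0e..0x12] <- [89 8e 21 a3 ec]
D1: mem[0x16..0x17] <- [69 1c]
D2: mem[0x09..0x0c] <- [1b 89 8e 21]
D3: mem[0x00..0x01] <- [e9 5a]
D4: mem[0x17..0x1b] <- [8e 21 a3 ec 89]
D5: mem[0x12..0x14] <- [8e 21 a3]
query mem[0x01]=0x5a, mem[0x1a]=0xec, mem[0x17]=0x8e, mem[0x0e]=0x89

MEM[0x01,0x1a,0x17,0x0e] = 5a ec 8e 89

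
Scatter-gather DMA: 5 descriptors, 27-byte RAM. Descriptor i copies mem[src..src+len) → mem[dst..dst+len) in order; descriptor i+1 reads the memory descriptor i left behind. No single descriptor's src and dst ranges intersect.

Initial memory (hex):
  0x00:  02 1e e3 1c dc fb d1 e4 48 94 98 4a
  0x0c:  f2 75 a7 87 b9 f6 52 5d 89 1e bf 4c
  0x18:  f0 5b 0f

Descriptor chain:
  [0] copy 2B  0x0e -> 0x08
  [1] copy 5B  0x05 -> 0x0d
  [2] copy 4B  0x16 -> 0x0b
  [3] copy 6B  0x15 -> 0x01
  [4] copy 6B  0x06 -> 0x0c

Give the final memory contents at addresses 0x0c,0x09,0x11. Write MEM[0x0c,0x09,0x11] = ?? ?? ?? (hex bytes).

  after D0: wrote 2B at 0x08 = a787
  after D1: wrote 5B at 0x0d = fbd1e4a787
  after D2: wrote 4B at 0x0b = bf4cf05b
  after D3: wrote 6B at 0x01 = 1ebf4cf05b0f
  after D4: wrote 6B at 0x0c = 0fe4a78798bf
query mem[0x0c]=0x0f, mem[0x09]=0x87, mem[0x11]=0xbf

MEM[0x0c,0x09,0x11] = 0f 87 bf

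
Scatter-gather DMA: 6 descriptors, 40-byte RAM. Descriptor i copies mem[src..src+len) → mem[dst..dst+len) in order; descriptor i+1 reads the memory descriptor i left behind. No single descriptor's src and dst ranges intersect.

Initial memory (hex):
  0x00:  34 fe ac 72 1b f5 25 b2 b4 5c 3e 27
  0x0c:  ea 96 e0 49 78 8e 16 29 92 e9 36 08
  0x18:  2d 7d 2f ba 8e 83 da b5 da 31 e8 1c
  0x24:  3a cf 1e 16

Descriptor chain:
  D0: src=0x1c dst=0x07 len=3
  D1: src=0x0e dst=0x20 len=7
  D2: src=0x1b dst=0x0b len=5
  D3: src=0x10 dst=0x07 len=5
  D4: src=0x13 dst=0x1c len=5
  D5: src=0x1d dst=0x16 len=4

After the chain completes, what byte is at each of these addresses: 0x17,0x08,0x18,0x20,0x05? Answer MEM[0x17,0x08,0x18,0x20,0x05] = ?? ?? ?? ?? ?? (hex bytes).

MEM[0x17,0x08,0x18,0x20,0x05] = e9 8e 36 08 f5

[0] 0x1c->0x07 len=3 : 8e 83 da
[1] 0x0e->0x20 len=7 : e0 49 78 8e 16 29 92
[2] 0x1b->0x0b len=5 : ba 8e 83 da b5
[3] 0x10->0x07 len=5 : 78 8e 16 29 92
[4] 0x13->0x1c len=5 : 29 92 e9 36 08
[5] 0x1d->0x16 len=4 : 92 e9 36 08
query mem[0x17]=0xe9, mem[0x08]=0x8e, mem[0x18]=0x36, mem[0x20]=0x08, mem[0x05]=0xf5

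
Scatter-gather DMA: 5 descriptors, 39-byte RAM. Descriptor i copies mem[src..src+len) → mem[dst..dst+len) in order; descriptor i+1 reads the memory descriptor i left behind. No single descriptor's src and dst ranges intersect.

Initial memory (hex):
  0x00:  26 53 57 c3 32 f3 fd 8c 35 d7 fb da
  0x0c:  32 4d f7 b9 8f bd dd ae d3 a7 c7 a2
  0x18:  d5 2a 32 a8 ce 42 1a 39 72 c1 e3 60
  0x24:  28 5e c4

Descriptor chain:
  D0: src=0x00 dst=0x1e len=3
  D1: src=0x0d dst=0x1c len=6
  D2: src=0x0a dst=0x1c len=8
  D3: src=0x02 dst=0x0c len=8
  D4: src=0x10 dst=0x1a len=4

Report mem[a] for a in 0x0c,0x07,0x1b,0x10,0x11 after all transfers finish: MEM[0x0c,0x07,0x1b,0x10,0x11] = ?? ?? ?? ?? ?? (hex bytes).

MEM[0x0c,0x07,0x1b,0x10,0x11] = 57 8c 8c fd 8c

#0 dst[0x1e+3] := {0x26,0x53,0x57}
#1 dst[0x1c+6] := {0x4d,0xf7,0xb9,0x8f,0xbd,0xdd}
#2 dst[0x1c+8] := {0xfb,0xda,0x32,0x4d,0xf7,0xb9,0x8f,0xbd}
#3 dst[0x0c+8] := {0x57,0xc3,0x32,0xf3,0xfd,0x8c,0x35,0xd7}
#4 dst[0x1a+4] := {0xfd,0x8c,0x35,0xd7}
query mem[0x0c]=0x57, mem[0x07]=0x8c, mem[0x1b]=0x8c, mem[0x10]=0xfd, mem[0x11]=0x8c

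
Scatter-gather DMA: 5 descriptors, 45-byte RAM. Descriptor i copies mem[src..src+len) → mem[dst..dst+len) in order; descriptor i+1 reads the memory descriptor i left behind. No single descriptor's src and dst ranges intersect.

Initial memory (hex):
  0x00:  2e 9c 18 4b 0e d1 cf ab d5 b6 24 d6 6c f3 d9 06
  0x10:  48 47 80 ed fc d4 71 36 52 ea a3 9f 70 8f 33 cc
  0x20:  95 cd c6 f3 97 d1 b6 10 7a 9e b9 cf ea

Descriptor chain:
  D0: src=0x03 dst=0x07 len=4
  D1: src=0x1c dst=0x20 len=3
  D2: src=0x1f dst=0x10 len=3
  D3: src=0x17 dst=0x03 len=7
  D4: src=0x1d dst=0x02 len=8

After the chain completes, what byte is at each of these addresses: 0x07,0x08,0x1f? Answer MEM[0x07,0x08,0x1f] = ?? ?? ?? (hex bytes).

MEM[0x07,0x08,0x1f] = 33 f3 cc

#0 dst[0x07+4] := {0x4b,0x0e,0xd1,0xcf}
#1 dst[0x20+3] := {0x70,0x8f,0x33}
#2 dst[0x10+3] := {0xcc,0x70,0x8f}
#3 dst[0x03+7] := {0x36,0x52,0xea,0xa3,0x9f,0x70,0x8f}
#4 dst[0x02+8] := {0x8f,0x33,0xcc,0x70,0x8f,0x33,0xf3,0x97}
query mem[0x07]=0x33, mem[0x08]=0xf3, mem[0x1f]=0xcc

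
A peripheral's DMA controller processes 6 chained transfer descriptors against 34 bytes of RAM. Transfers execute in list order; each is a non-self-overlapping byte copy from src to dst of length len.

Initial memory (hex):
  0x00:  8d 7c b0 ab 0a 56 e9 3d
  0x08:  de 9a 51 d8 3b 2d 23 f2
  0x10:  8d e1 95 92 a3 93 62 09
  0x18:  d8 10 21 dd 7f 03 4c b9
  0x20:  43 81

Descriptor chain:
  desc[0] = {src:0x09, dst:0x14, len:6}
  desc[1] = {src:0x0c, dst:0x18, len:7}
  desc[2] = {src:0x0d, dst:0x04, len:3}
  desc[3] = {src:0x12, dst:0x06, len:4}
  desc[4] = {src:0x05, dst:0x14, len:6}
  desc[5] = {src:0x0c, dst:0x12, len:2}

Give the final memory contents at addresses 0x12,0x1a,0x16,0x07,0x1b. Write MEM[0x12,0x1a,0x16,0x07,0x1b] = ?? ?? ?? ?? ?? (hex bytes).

[0] 0x09->0x14 len=6 : 9a 51 d8 3b 2d 23
[1] 0x0c->0x18 len=7 : 3b 2d 23 f2 8d e1 95
[2] 0x0d->0x04 len=3 : 2d 23 f2
[3] 0x12->0x06 len=4 : 95 92 9a 51
[4] 0x05->0x14 len=6 : 23 95 92 9a 51 51
[5] 0x0c->0x12 len=2 : 3b 2d
query mem[0x12]=0x3b, mem[0x1a]=0x23, mem[0x16]=0x92, mem[0x07]=0x92, mem[0x1b]=0xf2

MEM[0x12,0x1a,0x16,0x07,0x1b] = 3b 23 92 92 f2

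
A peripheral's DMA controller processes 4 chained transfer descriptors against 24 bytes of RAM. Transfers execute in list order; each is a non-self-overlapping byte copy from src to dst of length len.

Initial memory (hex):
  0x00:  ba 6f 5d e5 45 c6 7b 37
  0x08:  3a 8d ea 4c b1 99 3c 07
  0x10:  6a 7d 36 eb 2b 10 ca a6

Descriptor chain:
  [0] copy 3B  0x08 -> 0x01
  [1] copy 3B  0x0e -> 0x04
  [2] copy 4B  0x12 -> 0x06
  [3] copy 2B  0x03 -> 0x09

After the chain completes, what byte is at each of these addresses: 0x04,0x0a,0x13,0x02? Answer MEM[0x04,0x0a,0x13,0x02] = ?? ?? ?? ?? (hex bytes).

MEM[0x04,0x0a,0x13,0x02] = 3c 3c eb 8d

#0 dst[0x01+3] := {0x3a,0x8d,0xea}
#1 dst[0x04+3] := {0x3c,0x07,0x6a}
#2 dst[0x06+4] := {0x36,0xeb,0x2b,0x10}
#3 dst[0x09+2] := {0xea,0x3c}
query mem[0x04]=0x3c, mem[0x0a]=0x3c, mem[0x13]=0xeb, mem[0x02]=0x8d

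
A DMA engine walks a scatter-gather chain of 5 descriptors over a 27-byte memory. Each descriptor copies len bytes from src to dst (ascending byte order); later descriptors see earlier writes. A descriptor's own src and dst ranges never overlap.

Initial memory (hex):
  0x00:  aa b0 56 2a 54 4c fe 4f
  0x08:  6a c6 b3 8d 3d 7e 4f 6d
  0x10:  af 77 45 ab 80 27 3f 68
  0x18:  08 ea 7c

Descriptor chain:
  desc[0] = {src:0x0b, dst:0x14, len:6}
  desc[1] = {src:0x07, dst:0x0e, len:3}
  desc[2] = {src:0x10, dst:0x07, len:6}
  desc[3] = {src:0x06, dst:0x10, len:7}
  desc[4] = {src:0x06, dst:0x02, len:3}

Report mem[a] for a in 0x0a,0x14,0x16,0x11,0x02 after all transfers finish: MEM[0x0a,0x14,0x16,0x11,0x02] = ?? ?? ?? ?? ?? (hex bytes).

MEM[0x0a,0x14,0x16,0x11,0x02] = ab ab 3d c6 fe

D0: mem[0x14..0x19] <- [8d 3d 7e 4f 6d af]
D1: mem[0x0e..0x10] <- [4f 6a c6]
D2: mem[0x07..0x0c] <- [c6 77 45 ab 8d 3d]
D3: mem[0x10..0x16] <- [fe c6 77 45 ab 8d 3d]
D4: mem[0x02..0x04] <- [fe c6 77]
query mem[0x0a]=0xab, mem[0x14]=0xab, mem[0x16]=0x3d, mem[0x11]=0xc6, mem[0x02]=0xfe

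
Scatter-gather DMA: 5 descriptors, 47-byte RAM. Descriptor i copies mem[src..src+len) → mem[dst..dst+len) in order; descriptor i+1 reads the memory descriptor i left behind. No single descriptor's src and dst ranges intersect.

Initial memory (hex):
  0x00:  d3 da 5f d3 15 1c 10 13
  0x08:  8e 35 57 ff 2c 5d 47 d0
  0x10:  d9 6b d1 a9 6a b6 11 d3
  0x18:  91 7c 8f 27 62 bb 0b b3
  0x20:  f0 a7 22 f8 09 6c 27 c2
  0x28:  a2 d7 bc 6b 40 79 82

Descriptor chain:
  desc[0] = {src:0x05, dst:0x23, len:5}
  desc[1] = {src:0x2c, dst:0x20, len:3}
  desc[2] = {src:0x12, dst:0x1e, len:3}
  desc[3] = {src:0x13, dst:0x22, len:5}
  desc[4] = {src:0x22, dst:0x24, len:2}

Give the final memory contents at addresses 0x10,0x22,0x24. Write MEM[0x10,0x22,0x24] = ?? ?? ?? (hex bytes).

MEM[0x10,0x22,0x24] = d9 a9 a9

#0 dst[0x23+5] := {0x1c,0x10,0x13,0x8e,0x35}
#1 dst[0x20+3] := {0x40,0x79,0x82}
#2 dst[0x1e+3] := {0xd1,0xa9,0x6a}
#3 dst[0x22+5] := {0xa9,0x6a,0xb6,0x11,0xd3}
#4 dst[0x24+2] := {0xa9,0x6a}
query mem[0x10]=0xd9, mem[0x22]=0xa9, mem[0x24]=0xa9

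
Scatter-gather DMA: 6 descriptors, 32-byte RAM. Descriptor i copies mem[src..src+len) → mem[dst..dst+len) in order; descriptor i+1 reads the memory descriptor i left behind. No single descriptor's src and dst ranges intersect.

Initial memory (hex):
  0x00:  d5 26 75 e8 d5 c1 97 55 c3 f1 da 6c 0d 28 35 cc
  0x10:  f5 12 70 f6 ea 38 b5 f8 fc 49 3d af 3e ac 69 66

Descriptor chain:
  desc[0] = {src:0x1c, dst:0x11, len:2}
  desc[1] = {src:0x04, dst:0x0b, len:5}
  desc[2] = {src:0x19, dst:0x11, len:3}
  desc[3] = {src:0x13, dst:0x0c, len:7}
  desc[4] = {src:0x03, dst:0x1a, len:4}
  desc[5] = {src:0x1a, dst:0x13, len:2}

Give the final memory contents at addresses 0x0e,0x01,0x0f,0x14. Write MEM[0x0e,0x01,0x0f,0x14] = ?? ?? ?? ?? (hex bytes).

MEM[0x0e,0x01,0x0f,0x14] = 38 26 b5 d5

[0] 0x1c->0x11 len=2 : 3e ac
[1] 0x04->0x0b len=5 : d5 c1 97 55 c3
[2] 0x19->0x11 len=3 : 49 3d af
[3] 0x13->0x0c len=7 : af ea 38 b5 f8 fc 49
[4] 0x03->0x1a len=4 : e8 d5 c1 97
[5] 0x1a->0x13 len=2 : e8 d5
query mem[0x0e]=0x38, mem[0x01]=0x26, mem[0x0f]=0xb5, mem[0x14]=0xd5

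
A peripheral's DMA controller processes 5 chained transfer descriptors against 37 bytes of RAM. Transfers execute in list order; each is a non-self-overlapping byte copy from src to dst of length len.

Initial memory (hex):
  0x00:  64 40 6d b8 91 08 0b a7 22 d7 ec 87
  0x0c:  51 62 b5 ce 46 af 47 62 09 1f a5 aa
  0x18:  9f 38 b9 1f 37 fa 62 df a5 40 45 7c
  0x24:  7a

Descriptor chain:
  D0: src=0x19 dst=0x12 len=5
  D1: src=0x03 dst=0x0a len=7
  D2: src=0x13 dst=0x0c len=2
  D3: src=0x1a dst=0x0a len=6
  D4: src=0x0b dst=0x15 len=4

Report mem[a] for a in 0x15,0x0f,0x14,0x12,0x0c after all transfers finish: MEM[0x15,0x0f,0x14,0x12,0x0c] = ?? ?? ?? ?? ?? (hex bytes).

D0: mem[0x12..0x16] <- [38 b9 1f 37 fa]
D1: mem[0x0a..0x10] <- [b8 91 08 0b a7 22 d7]
D2: mem[0x0c..0x0d] <- [b9 1f]
D3: mem[0x0a..0x0f] <- [b9 1f 37 fa 62 df]
D4: mem[0x15..0x18] <- [1f 37 fa 62]
query mem[0x15]=0x1f, mem[0x0f]=0xdf, mem[0x14]=0x1f, mem[0x12]=0x38, mem[0x0c]=0x37

MEM[0x15,0x0f,0x14,0x12,0x0c] = 1f df 1f 38 37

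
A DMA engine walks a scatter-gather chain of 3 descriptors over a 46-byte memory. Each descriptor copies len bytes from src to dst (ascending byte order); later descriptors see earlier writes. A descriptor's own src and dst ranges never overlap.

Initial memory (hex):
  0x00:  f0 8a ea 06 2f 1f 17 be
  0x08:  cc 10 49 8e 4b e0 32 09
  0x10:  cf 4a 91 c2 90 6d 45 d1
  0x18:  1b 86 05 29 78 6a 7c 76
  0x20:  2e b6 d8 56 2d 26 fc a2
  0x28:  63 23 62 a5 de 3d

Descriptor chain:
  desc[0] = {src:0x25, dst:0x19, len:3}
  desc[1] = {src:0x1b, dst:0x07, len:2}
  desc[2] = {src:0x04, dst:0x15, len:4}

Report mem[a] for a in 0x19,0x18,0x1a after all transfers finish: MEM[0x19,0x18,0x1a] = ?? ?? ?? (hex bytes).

[0] 0x25->0x19 len=3 : 26 fc a2
[1] 0x1b->0x07 len=2 : a2 78
[2] 0x04->0x15 len=4 : 2f 1f 17 a2
query mem[0x19]=0x26, mem[0x18]=0xa2, mem[0x1a]=0xfc

MEM[0x19,0x18,0x1a] = 26 a2 fc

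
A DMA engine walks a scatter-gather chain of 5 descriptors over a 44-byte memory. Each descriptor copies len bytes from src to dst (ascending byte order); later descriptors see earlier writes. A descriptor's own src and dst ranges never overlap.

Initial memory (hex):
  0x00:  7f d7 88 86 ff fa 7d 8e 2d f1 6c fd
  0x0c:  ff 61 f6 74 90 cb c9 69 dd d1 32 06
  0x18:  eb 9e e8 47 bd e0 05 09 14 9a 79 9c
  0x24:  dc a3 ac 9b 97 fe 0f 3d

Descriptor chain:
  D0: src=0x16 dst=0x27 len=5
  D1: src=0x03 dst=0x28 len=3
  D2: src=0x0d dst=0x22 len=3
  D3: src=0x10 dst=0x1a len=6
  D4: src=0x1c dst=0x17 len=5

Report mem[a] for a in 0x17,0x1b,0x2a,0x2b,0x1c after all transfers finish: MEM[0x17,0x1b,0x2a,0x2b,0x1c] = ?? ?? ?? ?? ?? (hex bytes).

  after D0: wrote 5B at 0x27 = 3206eb9ee8
  after D1: wrote 3B at 0x28 = 86fffa
  after D2: wrote 3B at 0x22 = 61f674
  after D3: wrote 6B at 0x1a = 90cbc969ddd1
  after D4: wrote 5B at 0x17 = c969ddd114
query mem[0x17]=0xc9, mem[0x1b]=0x14, mem[0x2a]=0xfa, mem[0x2b]=0xe8, mem[0x1c]=0xc9

MEM[0x17,0x1b,0x2a,0x2b,0x1c] = c9 14 fa e8 c9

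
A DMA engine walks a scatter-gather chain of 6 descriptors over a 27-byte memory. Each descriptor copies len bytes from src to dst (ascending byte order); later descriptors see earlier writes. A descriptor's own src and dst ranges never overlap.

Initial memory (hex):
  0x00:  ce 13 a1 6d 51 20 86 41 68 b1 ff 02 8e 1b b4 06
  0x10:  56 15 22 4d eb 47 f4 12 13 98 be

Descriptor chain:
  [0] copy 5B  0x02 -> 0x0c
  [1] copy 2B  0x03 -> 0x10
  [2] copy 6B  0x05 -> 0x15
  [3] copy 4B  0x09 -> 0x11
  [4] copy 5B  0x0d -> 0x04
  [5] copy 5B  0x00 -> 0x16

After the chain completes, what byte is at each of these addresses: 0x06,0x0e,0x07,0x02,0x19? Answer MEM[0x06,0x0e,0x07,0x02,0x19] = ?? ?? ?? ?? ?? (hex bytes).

[0] 0x02->0x0c len=5 : a1 6d 51 20 86
[1] 0x03->0x10 len=2 : 6d 51
[2] 0x05->0x15 len=6 : 20 86 41 68 b1 ff
[3] 0x09->0x11 len=4 : b1 ff 02 a1
[4] 0x0d->0x04 len=5 : 6d 51 20 6d b1
[5] 0x00->0x16 len=5 : ce 13 a1 6d 6d
query mem[0x06]=0x20, mem[0x0e]=0x51, mem[0x07]=0x6d, mem[0x02]=0xa1, mem[0x19]=0x6d

MEM[0x06,0x0e,0x07,0x02,0x19] = 20 51 6d a1 6d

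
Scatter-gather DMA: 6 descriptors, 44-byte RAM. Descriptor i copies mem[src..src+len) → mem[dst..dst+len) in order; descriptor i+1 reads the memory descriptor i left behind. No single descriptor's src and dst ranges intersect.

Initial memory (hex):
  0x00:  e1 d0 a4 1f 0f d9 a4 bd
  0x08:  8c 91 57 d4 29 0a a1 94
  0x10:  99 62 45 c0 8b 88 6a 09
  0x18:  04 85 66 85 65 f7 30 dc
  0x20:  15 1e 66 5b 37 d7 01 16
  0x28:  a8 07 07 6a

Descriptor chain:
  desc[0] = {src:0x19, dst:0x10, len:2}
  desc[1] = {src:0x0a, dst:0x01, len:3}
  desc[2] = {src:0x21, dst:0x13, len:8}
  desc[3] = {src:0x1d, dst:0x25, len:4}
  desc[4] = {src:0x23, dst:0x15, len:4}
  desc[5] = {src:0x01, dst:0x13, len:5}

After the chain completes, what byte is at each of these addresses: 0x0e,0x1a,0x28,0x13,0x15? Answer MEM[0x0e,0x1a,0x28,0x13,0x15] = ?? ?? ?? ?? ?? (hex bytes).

[0] 0x19->0x10 len=2 : 85 66
[1] 0x0a->0x01 len=3 : 57 d4 29
[2] 0x21->0x13 len=8 : 1e 66 5b 37 d7 01 16 a8
[3] 0x1d->0x25 len=4 : f7 30 dc 15
[4] 0x23->0x15 len=4 : 5b 37 f7 30
[5] 0x01->0x13 len=5 : 57 d4 29 0f d9
query mem[0x0e]=0xa1, mem[0x1a]=0xa8, mem[0x28]=0x15, mem[0x13]=0x57, mem[0x15]=0x29

MEM[0x0e,0x1a,0x28,0x13,0x15] = a1 a8 15 57 29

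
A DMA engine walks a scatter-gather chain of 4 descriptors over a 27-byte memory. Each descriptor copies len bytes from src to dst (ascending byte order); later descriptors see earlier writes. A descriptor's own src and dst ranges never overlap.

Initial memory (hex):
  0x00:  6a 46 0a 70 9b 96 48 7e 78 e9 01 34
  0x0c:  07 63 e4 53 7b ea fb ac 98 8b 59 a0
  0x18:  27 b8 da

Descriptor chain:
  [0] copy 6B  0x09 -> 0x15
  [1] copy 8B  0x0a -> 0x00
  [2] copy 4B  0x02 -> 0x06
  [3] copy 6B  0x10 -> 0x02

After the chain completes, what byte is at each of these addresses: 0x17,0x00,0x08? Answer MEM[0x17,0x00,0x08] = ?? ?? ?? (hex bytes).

MEM[0x17,0x00,0x08] = 34 01 e4

[0] 0x09->0x15 len=6 : e9 01 34 07 63 e4
[1] 0x0a->0x00 len=8 : 01 34 07 63 e4 53 7b ea
[2] 0x02->0x06 len=4 : 07 63 e4 53
[3] 0x10->0x02 len=6 : 7b ea fb ac 98 e9
query mem[0x17]=0x34, mem[0x00]=0x01, mem[0x08]=0xe4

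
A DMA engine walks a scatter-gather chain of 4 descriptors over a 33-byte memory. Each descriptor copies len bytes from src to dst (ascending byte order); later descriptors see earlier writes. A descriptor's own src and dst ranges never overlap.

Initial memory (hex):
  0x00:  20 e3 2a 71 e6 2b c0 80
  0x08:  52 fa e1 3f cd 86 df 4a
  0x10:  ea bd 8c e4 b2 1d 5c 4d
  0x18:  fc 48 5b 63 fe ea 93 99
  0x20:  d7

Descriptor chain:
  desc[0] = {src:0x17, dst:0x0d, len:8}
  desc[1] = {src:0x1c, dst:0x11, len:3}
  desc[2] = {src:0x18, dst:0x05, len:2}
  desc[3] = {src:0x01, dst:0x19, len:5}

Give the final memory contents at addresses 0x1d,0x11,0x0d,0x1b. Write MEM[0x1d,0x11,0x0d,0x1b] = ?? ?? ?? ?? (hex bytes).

#0 dst[0x0d+8] := {0x4d,0xfc,0x48,0x5b,0x63,0xfe,0xea,0x93}
#1 dst[0x11+3] := {0xfe,0xea,0x93}
#2 dst[0x05+2] := {0xfc,0x48}
#3 dst[0x19+5] := {0xe3,0x2a,0x71,0xe6,0xfc}
query mem[0x1d]=0xfc, mem[0x11]=0xfe, mem[0x0d]=0x4d, mem[0x1b]=0x71

MEM[0x1d,0x11,0x0d,0x1b] = fc fe 4d 71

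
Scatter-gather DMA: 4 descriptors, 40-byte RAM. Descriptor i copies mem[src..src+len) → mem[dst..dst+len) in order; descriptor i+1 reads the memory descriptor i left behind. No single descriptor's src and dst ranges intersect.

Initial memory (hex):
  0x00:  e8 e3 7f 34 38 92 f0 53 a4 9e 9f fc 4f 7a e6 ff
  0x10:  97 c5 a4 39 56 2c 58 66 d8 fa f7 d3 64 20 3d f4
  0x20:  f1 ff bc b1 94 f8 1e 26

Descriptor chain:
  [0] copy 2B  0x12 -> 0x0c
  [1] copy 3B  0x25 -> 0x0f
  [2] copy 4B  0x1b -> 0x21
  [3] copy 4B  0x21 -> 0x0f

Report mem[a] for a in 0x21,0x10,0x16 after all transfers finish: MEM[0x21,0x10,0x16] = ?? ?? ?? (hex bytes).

[0] 0x12->0x0c len=2 : a4 39
[1] 0x25->0x0f len=3 : f8 1e 26
[2] 0x1b->0x21 len=4 : d3 64 20 3d
[3] 0x21->0x0f len=4 : d3 64 20 3d
query mem[0x21]=0xd3, mem[0x10]=0x64, mem[0x16]=0x58

MEM[0x21,0x10,0x16] = d3 64 58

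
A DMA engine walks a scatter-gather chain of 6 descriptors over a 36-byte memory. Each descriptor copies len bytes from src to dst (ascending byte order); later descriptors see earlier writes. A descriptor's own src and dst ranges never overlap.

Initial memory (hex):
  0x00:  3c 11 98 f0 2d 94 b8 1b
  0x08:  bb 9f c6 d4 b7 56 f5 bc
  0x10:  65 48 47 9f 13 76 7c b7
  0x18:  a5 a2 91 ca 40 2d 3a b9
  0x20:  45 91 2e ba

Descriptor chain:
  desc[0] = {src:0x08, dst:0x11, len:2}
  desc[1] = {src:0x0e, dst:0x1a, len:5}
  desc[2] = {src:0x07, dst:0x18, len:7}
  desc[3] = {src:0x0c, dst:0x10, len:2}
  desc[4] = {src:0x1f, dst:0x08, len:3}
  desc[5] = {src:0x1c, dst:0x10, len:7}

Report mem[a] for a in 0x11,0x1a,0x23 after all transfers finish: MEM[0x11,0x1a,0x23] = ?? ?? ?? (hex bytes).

MEM[0x11,0x1a,0x23] = b7 9f ba

[0] 0x08->0x11 len=2 : bb 9f
[1] 0x0e->0x1a len=5 : f5 bc 65 bb 9f
[2] 0x07->0x18 len=7 : 1b bb 9f c6 d4 b7 56
[3] 0x0c->0x10 len=2 : b7 56
[4] 0x1f->0x08 len=3 : b9 45 91
[5] 0x1c->0x10 len=7 : d4 b7 56 b9 45 91 2e
query mem[0x11]=0xb7, mem[0x1a]=0x9f, mem[0x23]=0xba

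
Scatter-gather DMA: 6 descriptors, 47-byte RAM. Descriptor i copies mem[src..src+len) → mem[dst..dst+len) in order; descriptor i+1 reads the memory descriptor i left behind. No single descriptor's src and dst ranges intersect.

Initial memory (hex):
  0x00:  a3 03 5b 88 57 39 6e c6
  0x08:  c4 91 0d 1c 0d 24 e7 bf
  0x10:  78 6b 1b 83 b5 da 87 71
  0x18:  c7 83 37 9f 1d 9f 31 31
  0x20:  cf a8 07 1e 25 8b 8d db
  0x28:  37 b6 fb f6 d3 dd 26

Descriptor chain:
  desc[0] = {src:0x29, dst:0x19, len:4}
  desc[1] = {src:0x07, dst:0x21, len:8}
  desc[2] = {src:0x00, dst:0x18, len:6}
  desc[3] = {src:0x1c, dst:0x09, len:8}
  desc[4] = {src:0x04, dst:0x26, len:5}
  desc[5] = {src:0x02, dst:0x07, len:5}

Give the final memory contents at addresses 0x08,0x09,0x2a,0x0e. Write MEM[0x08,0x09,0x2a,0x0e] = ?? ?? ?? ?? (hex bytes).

MEM[0x08,0x09,0x2a,0x0e] = 88 57 c4 c6

D0: mem[0x19..0x1c] <- [b6 fb f6 d3]
D1: mem[0x21..0x28] <- [c6 c4 91 0d 1c 0d 24 e7]
D2: mem[0x18..0x1d] <- [a3 03 5b 88 57 39]
D3: mem[0x09..0x10] <- [57 39 31 31 cf c6 c4 91]
D4: mem[0x26..0x2a] <- [57 39 6e c6 c4]
D5: mem[0x07..0x0b] <- [5b 88 57 39 6e]
query mem[0x08]=0x88, mem[0x09]=0x57, mem[0x2a]=0xc4, mem[0x0e]=0xc6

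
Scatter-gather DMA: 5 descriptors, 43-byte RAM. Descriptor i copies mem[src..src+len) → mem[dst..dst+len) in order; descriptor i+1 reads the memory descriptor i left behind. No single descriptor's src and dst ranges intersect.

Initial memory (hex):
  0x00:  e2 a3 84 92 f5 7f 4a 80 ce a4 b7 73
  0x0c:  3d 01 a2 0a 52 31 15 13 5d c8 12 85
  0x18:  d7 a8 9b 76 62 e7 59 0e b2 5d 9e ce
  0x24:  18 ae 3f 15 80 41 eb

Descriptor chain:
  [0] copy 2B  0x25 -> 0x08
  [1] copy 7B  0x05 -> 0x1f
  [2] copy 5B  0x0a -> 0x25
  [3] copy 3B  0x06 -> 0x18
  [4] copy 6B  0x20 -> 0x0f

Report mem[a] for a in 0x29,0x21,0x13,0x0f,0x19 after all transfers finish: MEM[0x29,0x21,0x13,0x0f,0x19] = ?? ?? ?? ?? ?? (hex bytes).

#0 dst[0x08+2] := {0xae,0x3f}
#1 dst[0x1f+7] := {0x7f,0x4a,0x80,0xae,0x3f,0xb7,0x73}
#2 dst[0x25+5] := {0xb7,0x73,0x3d,0x01,0xa2}
#3 dst[0x18+3] := {0x4a,0x80,0xae}
#4 dst[0x0f+6] := {0x4a,0x80,0xae,0x3f,0xb7,0xb7}
query mem[0x29]=0xa2, mem[0x21]=0x80, mem[0x13]=0xb7, mem[0x0f]=0x4a, mem[0x19]=0x80

MEM[0x29,0x21,0x13,0x0f,0x19] = a2 80 b7 4a 80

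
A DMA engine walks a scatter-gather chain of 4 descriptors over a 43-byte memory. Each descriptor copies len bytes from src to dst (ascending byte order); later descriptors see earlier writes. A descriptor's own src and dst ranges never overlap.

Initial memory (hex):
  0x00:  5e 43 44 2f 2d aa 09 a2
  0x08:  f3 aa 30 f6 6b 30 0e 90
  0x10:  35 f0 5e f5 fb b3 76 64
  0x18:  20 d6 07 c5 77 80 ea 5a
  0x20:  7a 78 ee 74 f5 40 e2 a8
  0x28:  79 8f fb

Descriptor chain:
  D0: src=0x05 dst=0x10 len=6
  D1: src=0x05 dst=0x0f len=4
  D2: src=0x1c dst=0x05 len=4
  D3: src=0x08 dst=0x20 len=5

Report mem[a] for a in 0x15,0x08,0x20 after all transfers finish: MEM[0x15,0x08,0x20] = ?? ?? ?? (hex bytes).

#0 dst[0x10+6] := {0xaa,0x09,0xa2,0xf3,0xaa,0x30}
#1 dst[0x0f+4] := {0xaa,0x09,0xa2,0xf3}
#2 dst[0x05+4] := {0x77,0x80,0xea,0x5a}
#3 dst[0x20+5] := {0x5a,0xaa,0x30,0xf6,0x6b}
query mem[0x15]=0x30, mem[0x08]=0x5a, mem[0x20]=0x5a

MEM[0x15,0x08,0x20] = 30 5a 5a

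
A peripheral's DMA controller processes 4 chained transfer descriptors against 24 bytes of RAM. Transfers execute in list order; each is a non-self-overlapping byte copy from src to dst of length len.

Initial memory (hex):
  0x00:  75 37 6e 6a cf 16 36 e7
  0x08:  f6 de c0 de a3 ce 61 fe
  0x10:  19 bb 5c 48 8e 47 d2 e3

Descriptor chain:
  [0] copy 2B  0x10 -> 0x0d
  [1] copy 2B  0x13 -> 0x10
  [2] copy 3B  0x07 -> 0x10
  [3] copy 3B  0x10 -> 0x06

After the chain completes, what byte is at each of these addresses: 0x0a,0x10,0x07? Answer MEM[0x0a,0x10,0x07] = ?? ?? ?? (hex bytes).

MEM[0x0a,0x10,0x07] = c0 e7 f6

#0 dst[0x0d+2] := {0x19,0xbb}
#1 dst[0x10+2] := {0x48,0x8e}
#2 dst[0x10+3] := {0xe7,0xf6,0xde}
#3 dst[0x06+3] := {0xe7,0xf6,0xde}
query mem[0x0a]=0xc0, mem[0x10]=0xe7, mem[0x07]=0xf6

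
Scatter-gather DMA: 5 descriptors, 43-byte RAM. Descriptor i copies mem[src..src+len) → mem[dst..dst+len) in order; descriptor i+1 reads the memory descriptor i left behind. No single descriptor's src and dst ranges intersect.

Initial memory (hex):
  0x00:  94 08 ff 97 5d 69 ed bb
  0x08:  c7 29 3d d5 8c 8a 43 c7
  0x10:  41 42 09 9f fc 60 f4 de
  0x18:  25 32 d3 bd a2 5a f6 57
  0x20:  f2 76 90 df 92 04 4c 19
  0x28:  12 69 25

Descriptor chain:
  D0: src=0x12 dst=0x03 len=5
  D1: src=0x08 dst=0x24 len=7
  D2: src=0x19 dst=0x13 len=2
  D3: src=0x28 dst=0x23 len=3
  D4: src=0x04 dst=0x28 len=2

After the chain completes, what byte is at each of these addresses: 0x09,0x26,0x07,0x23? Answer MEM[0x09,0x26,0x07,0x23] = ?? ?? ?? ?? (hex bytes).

MEM[0x09,0x26,0x07,0x23] = 29 3d f4 8c

D0: mem[0x03..0x07] <- [09 9f fc 60 f4]
D1: mem[0x24..0x2a] <- [c7 29 3d d5 8c 8a 43]
D2: mem[0x13..0x14] <- [32 d3]
D3: mem[0x23..0x25] <- [8c 8a 43]
D4: mem[0x28..0x29] <- [9f fc]
query mem[0x09]=0x29, mem[0x26]=0x3d, mem[0x07]=0xf4, mem[0x23]=0x8c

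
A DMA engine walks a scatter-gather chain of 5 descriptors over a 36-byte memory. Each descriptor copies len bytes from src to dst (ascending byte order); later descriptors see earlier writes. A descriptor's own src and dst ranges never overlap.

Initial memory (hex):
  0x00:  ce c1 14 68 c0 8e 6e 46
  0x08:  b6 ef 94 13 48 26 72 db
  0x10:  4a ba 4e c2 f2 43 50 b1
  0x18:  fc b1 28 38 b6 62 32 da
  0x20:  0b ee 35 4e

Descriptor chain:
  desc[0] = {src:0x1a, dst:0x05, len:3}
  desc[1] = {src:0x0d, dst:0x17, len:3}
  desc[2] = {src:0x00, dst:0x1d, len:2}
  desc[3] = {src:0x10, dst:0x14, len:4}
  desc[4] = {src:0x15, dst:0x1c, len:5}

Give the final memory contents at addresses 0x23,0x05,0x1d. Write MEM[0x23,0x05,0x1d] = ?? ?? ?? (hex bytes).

MEM[0x23,0x05,0x1d] = 4e 28 4e

#0 dst[0x05+3] := {0x28,0x38,0xb6}
#1 dst[0x17+3] := {0x26,0x72,0xdb}
#2 dst[0x1d+2] := {0xce,0xc1}
#3 dst[0x14+4] := {0x4a,0xba,0x4e,0xc2}
#4 dst[0x1c+5] := {0xba,0x4e,0xc2,0x72,0xdb}
query mem[0x23]=0x4e, mem[0x05]=0x28, mem[0x1d]=0x4e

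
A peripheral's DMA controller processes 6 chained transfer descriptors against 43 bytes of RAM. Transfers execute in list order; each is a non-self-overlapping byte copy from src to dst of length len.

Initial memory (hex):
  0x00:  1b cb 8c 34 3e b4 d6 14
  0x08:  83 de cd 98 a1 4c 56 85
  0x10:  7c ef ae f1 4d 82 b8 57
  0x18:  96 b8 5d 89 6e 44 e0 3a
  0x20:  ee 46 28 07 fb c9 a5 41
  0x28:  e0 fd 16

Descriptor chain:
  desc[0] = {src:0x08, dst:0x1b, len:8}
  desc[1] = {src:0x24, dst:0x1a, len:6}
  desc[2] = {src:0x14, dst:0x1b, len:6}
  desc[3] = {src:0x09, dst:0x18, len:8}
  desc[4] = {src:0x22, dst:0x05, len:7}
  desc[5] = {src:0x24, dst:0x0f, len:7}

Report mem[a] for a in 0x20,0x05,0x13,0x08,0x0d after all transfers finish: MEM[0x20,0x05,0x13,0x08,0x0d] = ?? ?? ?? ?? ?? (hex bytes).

[0] 0x08->0x1b len=8 : 83 de cd 98 a1 4c 56 85
[1] 0x24->0x1a len=6 : fb c9 a5 41 e0 fd
[2] 0x14->0x1b len=6 : 4d 82 b8 57 96 b8
[3] 0x09->0x18 len=8 : de cd 98 a1 4c 56 85 7c
[4] 0x22->0x05 len=7 : 85 07 fb c9 a5 41 e0
[5] 0x24->0x0f len=7 : fb c9 a5 41 e0 fd 16
query mem[0x20]=0xb8, mem[0x05]=0x85, mem[0x13]=0xe0, mem[0x08]=0xc9, mem[0x0d]=0x4c

MEM[0x20,0x05,0x13,0x08,0x0d] = b8 85 e0 c9 4c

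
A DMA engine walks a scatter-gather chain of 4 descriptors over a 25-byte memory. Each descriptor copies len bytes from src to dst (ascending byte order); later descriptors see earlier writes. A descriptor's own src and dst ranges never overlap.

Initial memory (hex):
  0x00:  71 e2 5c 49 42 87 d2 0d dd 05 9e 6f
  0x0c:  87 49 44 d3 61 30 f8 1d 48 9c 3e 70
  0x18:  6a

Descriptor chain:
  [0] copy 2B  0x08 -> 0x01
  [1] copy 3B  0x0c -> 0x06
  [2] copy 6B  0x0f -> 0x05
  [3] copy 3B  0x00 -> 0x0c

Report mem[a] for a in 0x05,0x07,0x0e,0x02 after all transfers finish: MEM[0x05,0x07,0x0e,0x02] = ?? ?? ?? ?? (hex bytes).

  after D0: wrote 2B at 0x01 = dd05
  after D1: wrote 3B at 0x06 = 874944
  after D2: wrote 6B at 0x05 = d36130f81d48
  after D3: wrote 3B at 0x0c = 71dd05
query mem[0x05]=0xd3, mem[0x07]=0x30, mem[0x0e]=0x05, mem[0x02]=0x05

MEM[0x05,0x07,0x0e,0x02] = d3 30 05 05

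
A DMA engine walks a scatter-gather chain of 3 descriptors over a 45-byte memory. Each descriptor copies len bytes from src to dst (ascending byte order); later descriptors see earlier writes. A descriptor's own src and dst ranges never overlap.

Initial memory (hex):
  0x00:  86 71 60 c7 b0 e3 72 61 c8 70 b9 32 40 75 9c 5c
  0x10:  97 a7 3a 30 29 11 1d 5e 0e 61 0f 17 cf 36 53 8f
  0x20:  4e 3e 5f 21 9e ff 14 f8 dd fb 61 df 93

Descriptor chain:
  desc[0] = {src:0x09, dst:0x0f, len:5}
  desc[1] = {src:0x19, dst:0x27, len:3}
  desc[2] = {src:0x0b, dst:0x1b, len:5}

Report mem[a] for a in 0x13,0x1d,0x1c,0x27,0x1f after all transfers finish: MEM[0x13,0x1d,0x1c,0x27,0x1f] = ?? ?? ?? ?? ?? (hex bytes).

[0] 0x09->0x0f len=5 : 70 b9 32 40 75
[1] 0x19->0x27 len=3 : 61 0f 17
[2] 0x0b->0x1b len=5 : 32 40 75 9c 70
query mem[0x13]=0x75, mem[0x1d]=0x75, mem[0x1c]=0x40, mem[0x27]=0x61, mem[0x1f]=0x70

MEM[0x13,0x1d,0x1c,0x27,0x1f] = 75 75 40 61 70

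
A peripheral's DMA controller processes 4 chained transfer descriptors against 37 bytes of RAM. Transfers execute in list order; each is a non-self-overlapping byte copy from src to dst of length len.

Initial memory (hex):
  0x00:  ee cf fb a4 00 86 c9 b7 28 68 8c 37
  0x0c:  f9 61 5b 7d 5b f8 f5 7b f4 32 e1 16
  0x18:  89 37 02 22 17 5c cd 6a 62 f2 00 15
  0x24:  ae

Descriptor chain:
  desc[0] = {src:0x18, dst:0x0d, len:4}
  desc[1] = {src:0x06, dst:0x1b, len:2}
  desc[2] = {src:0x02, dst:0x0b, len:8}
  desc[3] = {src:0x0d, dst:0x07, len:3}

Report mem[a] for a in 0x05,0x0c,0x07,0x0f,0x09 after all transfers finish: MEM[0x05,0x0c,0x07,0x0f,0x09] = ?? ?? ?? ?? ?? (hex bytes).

[0] 0x18->0x0d len=4 : 89 37 02 22
[1] 0x06->0x1b len=2 : c9 b7
[2] 0x02->0x0b len=8 : fb a4 00 86 c9 b7 28 68
[3] 0x0d->0x07 len=3 : 00 86 c9
query mem[0x05]=0x86, mem[0x0c]=0xa4, mem[0x07]=0x00, mem[0x0f]=0xc9, mem[0x09]=0xc9

MEM[0x05,0x0c,0x07,0x0f,0x09] = 86 a4 00 c9 c9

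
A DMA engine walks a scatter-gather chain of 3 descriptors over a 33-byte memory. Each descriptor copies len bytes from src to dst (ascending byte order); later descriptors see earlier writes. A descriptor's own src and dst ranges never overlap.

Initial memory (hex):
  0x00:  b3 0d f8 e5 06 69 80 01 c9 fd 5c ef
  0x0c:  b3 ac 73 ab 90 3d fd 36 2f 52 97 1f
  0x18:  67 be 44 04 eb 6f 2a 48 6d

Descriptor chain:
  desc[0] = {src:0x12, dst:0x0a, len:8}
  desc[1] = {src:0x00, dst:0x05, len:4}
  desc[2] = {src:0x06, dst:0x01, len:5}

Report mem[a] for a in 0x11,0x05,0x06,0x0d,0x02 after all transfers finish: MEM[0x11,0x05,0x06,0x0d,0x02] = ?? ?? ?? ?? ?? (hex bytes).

MEM[0x11,0x05,0x06,0x0d,0x02] = be fd 0d 52 f8

  after D0: wrote 8B at 0x0a = fd362f52971f67be
  after D1: wrote 4B at 0x05 = b30df8e5
  after D2: wrote 5B at 0x01 = 0df8e5fdfd
query mem[0x11]=0xbe, mem[0x05]=0xfd, mem[0x06]=0x0d, mem[0x0d]=0x52, mem[0x02]=0xf8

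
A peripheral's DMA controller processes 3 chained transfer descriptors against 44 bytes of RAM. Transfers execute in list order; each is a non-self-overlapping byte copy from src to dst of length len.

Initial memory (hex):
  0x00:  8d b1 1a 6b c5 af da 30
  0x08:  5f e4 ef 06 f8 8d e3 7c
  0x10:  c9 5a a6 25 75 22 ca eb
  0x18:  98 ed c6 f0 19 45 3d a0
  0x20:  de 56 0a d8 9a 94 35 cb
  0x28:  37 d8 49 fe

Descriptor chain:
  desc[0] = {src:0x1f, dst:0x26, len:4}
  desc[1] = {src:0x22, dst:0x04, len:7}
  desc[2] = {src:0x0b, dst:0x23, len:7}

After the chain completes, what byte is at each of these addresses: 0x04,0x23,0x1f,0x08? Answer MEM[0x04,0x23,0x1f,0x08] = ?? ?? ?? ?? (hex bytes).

MEM[0x04,0x23,0x1f,0x08] = 0a 06 a0 a0

D0: mem[0x26..0x29] <- [a0 de 56 0a]
D1: mem[0x04..0x0a] <- [0a d8 9a 94 a0 de 56]
D2: mem[0x23..0x29] <- [06 f8 8d e3 7c c9 5a]
query mem[0x04]=0x0a, mem[0x23]=0x06, mem[0x1f]=0xa0, mem[0x08]=0xa0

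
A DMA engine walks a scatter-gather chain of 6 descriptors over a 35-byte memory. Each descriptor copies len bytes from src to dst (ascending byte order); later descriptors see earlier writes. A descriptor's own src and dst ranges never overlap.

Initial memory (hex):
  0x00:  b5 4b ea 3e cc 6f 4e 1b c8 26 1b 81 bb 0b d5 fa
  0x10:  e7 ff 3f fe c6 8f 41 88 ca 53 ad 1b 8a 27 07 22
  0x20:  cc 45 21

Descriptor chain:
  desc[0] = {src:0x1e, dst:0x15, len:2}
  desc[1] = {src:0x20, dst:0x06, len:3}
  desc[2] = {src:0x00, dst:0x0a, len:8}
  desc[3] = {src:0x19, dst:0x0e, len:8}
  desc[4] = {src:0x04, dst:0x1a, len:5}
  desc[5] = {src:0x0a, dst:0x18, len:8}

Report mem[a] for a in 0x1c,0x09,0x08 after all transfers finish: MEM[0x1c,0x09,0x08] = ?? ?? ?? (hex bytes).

MEM[0x1c,0x09,0x08] = 53 26 21

D0: mem[0x15..0x16] <- [07 22]
D1: mem[0x06..0x08] <- [cc 45 21]
D2: mem[0x0a..0x11] <- [b5 4b ea 3e cc 6f cc 45]
D3: mem[0x0e..0x15] <- [53 ad 1b 8a 27 07 22 cc]
D4: mem[0x1a..0x1e] <- [cc 6f cc 45 21]
D5: mem[0x18..0x1f] <- [b5 4b ea 3e 53 ad 1b 8a]
query mem[0x1c]=0x53, mem[0x09]=0x26, mem[0x08]=0x21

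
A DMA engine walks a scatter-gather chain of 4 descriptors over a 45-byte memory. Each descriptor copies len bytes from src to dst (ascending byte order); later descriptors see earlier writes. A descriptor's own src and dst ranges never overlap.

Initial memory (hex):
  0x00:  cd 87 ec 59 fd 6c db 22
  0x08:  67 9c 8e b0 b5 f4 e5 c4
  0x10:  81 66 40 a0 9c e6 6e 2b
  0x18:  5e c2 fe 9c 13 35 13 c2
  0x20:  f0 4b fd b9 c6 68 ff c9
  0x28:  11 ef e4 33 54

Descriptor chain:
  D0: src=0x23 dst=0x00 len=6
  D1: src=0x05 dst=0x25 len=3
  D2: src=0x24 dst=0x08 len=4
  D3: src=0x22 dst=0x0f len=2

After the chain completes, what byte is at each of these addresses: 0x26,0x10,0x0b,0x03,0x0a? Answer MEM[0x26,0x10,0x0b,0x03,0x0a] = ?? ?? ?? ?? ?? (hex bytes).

MEM[0x26,0x10,0x0b,0x03,0x0a] = db b9 22 ff db

#0 dst[0x00+6] := {0xb9,0xc6,0x68,0xff,0xc9,0x11}
#1 dst[0x25+3] := {0x11,0xdb,0x22}
#2 dst[0x08+4] := {0xc6,0x11,0xdb,0x22}
#3 dst[0x0f+2] := {0xfd,0xb9}
query mem[0x26]=0xdb, mem[0x10]=0xb9, mem[0x0b]=0x22, mem[0x03]=0xff, mem[0x0a]=0xdb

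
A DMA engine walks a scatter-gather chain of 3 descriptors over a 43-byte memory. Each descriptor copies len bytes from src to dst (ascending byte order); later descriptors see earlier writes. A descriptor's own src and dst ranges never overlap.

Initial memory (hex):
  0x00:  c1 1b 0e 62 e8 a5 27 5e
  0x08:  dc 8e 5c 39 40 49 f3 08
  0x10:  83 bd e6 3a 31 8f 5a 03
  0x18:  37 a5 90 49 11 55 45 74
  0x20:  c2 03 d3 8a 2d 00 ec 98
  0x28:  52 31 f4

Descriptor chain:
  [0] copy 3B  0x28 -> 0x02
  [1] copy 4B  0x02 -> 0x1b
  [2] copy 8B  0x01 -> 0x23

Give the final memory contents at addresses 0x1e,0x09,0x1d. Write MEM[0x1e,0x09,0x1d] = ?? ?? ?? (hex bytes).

D0: mem[0x02..0x04] <- [52 31 f4]
D1: mem[0x1b..0x1e] <- [52 31 f4 a5]
D2: mem[0x23..0x2a] <- [1b 52 31 f4 a5 27 5e dc]
query mem[0x1e]=0xa5, mem[0x09]=0x8e, mem[0x1d]=0xf4

MEM[0x1e,0x09,0x1d] = a5 8e f4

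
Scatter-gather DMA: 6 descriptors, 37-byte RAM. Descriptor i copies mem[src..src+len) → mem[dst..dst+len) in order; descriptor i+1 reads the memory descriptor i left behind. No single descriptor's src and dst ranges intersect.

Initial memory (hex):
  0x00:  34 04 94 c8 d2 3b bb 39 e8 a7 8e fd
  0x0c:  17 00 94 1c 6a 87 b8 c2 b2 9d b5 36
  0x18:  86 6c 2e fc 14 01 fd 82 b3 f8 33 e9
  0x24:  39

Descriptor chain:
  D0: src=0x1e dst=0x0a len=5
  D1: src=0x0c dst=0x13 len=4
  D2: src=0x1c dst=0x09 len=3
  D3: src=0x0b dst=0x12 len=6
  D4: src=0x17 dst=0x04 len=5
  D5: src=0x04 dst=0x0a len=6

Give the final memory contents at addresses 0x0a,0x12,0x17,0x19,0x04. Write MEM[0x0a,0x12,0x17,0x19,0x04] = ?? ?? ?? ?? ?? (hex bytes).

MEM[0x0a,0x12,0x17,0x19,0x04] = 6a fd 6a 6c 6a

  after D0: wrote 5B at 0x0a = fd82b3f833
  after D1: wrote 4B at 0x13 = b3f8331c
  after D2: wrote 3B at 0x09 = 1401fd
  after D3: wrote 6B at 0x12 = fdb3f8331c6a
  after D4: wrote 5B at 0x04 = 6a866c2efc
  after D5: wrote 6B at 0x0a = 6a866c2efc14
query mem[0x0a]=0x6a, mem[0x12]=0xfd, mem[0x17]=0x6a, mem[0x19]=0x6c, mem[0x04]=0x6a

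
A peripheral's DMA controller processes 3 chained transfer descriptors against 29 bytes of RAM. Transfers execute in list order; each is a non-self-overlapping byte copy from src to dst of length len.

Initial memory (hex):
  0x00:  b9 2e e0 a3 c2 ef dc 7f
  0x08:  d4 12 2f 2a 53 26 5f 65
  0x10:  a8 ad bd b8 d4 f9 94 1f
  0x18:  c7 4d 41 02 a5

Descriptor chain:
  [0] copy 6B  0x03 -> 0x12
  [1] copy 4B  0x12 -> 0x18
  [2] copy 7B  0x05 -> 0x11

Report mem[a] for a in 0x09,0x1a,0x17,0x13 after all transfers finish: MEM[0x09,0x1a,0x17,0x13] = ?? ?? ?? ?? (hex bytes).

  after D0: wrote 6B at 0x12 = a3c2efdc7fd4
  after D1: wrote 4B at 0x18 = a3c2efdc
  after D2: wrote 7B at 0x11 = efdc7fd4122f2a
query mem[0x09]=0x12, mem[0x1a]=0xef, mem[0x17]=0x2a, mem[0x13]=0x7f

MEM[0x09,0x1a,0x17,0x13] = 12 ef 2a 7f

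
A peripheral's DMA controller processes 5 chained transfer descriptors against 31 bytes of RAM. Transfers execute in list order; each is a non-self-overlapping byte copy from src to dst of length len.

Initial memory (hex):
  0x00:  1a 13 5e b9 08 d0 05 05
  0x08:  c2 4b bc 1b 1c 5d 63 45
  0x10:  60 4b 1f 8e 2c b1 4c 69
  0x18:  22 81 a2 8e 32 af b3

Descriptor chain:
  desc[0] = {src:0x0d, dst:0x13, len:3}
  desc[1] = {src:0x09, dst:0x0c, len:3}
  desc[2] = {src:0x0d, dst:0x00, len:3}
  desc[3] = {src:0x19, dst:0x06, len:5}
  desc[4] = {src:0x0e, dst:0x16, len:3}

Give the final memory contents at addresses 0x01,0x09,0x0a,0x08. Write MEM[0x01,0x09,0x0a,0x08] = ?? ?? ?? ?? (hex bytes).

MEM[0x01,0x09,0x0a,0x08] = 1b 32 af 8e

D0: mem[0x13..0x15] <- [5d 63 45]
D1: mem[0x0c..0x0e] <- [4b bc 1b]
D2: mem[0x00..0x02] <- [bc 1b 45]
D3: mem[0x06..0x0a] <- [81 a2 8e 32 af]
D4: mem[0x16..0x18] <- [1b 45 60]
query mem[0x01]=0x1b, mem[0x09]=0x32, mem[0x0a]=0xaf, mem[0x08]=0x8e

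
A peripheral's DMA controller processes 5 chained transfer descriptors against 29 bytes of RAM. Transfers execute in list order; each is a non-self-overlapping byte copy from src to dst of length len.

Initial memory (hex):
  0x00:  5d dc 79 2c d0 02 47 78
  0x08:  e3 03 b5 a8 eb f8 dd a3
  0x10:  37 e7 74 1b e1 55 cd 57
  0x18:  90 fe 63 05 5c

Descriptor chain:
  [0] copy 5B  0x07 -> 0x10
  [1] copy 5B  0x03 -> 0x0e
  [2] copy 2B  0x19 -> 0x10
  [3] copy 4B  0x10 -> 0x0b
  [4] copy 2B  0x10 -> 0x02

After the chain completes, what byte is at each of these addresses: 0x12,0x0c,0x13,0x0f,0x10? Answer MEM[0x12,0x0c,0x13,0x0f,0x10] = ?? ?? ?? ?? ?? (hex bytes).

MEM[0x12,0x0c,0x13,0x0f,0x10] = 78 63 b5 d0 fe

[0] 0x07->0x10 len=5 : 78 e3 03 b5 a8
[1] 0x03->0x0e len=5 : 2c d0 02 47 78
[2] 0x19->0x10 len=2 : fe 63
[3] 0x10->0x0b len=4 : fe 63 78 b5
[4] 0x10->0x02 len=2 : fe 63
query mem[0x12]=0x78, mem[0x0c]=0x63, mem[0x13]=0xb5, mem[0x0f]=0xd0, mem[0x10]=0xfe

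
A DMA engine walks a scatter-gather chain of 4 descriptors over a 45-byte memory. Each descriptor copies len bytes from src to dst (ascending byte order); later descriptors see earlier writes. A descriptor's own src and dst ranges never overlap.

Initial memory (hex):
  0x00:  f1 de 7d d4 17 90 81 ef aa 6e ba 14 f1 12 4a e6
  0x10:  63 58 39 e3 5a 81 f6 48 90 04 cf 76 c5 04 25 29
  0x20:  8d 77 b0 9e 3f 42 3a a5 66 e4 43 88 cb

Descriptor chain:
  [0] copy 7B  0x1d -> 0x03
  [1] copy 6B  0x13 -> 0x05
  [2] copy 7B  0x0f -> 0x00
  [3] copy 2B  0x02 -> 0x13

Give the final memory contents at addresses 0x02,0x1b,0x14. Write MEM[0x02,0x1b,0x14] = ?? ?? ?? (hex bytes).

MEM[0x02,0x1b,0x14] = 58 76 39

#0 dst[0x03+7] := {0x04,0x25,0x29,0x8d,0x77,0xb0,0x9e}
#1 dst[0x05+6] := {0xe3,0x5a,0x81,0xf6,0x48,0x90}
#2 dst[0x00+7] := {0xe6,0x63,0x58,0x39,0xe3,0x5a,0x81}
#3 dst[0x13+2] := {0x58,0x39}
query mem[0x02]=0x58, mem[0x1b]=0x76, mem[0x14]=0x39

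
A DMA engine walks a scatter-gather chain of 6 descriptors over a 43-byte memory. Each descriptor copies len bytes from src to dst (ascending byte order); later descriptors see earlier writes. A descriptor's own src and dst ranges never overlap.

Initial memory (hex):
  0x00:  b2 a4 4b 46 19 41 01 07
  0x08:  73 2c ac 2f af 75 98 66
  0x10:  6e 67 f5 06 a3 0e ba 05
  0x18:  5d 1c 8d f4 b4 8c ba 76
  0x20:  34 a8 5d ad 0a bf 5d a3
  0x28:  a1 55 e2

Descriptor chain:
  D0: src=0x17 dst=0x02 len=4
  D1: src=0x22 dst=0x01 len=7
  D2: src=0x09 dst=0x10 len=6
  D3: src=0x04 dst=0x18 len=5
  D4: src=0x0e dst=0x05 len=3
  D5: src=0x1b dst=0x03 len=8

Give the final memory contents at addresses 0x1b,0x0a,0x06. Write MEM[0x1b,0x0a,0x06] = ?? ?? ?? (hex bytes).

  after D0: wrote 4B at 0x02 = 055d1c8d
  after D1: wrote 7B at 0x01 = 5dad0abf5da3a1
  after D2: wrote 6B at 0x10 = 2cac2faf7598
  after D3: wrote 5B at 0x18 = bf5da3a173
  after D4: wrote 3B at 0x05 = 98662c
  after D5: wrote 8B at 0x03 = a1738cba7634a85d
query mem[0x1b]=0xa1, mem[0x0a]=0x5d, mem[0x06]=0xba

MEM[0x1b,0x0a,0x06] = a1 5d ba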